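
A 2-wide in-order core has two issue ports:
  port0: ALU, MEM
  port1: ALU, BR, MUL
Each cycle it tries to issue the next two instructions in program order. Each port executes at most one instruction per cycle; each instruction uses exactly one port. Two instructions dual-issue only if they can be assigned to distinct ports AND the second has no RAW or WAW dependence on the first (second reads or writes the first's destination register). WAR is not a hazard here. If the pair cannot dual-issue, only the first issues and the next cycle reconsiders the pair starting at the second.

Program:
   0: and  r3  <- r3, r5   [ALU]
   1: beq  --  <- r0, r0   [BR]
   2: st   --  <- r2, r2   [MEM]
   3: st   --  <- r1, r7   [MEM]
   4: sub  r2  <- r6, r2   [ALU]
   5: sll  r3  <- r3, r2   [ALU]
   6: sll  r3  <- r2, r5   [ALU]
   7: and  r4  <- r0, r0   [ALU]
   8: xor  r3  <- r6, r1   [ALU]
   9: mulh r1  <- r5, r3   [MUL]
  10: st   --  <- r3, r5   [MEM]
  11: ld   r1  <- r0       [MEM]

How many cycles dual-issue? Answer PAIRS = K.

PAIRS = 4

0. and beq @i0&i1  | dual
1. st @i2  | no-port MEM/MEM
2. st sub @i3&i4  | dual
3. sll @i5  | WAW r3
4. sll and @i6&i7  | dual
5. xor @i8  | RAW r3
6. mulh st @i9&i10  | dual
7. ld @i11  | tail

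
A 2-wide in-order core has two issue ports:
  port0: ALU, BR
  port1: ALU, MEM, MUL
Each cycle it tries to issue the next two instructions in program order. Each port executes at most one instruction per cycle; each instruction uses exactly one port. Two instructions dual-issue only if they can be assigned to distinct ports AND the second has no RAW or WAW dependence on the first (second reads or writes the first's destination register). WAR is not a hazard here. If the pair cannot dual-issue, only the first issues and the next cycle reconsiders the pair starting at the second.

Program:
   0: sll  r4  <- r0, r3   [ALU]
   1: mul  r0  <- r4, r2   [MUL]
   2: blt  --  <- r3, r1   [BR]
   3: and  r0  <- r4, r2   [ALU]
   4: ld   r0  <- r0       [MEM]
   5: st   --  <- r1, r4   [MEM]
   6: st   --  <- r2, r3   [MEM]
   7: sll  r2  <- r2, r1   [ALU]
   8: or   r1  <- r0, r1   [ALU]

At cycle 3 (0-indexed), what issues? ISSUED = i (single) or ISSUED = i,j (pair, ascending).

ISSUED = 4

t=0 i0:sll.ALU ; RAW r4
t=1 i1+i2:mul.MUL/blt.BR ; 2-wide
t=2 i3:and.ALU ; RAW+WAW r0
t=3 i4:ld.MEM ; no-port MEM/MEM
t=4 i5:st.MEM ; no-port MEM/MEM
t=5 i6+i7:st.MEM/sll.ALU ; 2-wide
t=6 i8:or.ALU ; tail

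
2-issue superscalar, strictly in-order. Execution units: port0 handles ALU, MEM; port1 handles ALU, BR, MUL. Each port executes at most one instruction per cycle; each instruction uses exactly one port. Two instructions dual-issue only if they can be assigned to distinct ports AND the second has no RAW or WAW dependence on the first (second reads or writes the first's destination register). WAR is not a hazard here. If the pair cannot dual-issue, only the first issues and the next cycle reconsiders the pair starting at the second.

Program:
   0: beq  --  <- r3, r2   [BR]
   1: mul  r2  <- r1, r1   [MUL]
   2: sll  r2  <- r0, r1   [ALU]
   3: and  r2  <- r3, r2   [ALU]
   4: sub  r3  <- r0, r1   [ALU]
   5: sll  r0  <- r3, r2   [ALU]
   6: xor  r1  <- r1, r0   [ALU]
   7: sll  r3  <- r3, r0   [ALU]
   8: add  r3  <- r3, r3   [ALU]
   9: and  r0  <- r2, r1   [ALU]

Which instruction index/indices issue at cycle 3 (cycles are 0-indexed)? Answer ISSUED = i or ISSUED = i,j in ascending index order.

ISSUED = 3,4

  cy0 -> i0 (beq) no-port BR/MUL
  cy1 -> i1 (mul) WAW r2
  cy2 -> i2 (sll) RAW+WAW r2
  cy3 -> i3/i4 (and+sub) pair
  cy4 -> i5 (sll) RAW r0
  cy5 -> i6/i7 (xor+sll) pair
  cy6 -> i8/i9 (add+and) pair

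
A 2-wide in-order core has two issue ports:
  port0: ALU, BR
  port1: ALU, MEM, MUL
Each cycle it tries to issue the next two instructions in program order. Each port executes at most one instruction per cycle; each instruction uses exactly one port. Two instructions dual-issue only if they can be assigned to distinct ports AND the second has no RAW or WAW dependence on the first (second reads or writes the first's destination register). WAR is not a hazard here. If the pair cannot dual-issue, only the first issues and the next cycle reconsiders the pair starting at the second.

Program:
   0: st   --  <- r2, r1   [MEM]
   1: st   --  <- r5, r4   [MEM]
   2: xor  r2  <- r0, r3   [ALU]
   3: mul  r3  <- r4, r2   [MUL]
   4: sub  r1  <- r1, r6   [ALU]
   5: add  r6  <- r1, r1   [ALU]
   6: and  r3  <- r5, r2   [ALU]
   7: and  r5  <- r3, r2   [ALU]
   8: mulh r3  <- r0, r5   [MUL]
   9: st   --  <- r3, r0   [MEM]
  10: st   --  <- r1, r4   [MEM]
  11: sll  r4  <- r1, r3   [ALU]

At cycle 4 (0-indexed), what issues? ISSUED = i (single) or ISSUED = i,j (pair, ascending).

c0: i0 st.MEM  no-port MEM/MEM
c1: i1+i2 st.MEM;xor.ALU  2-wide
c2: i3+i4 mul.MUL;sub.ALU  2-wide
c3: i5+i6 add.ALU;and.ALU  2-wide
c4: i7 and.ALU  RAW r5
c5: i8 mulh.MUL  no-port MUL/MEM
c6: i9 st.MEM  no-port MEM/MEM
c7: i10+i11 st.MEM;sll.ALU  2-wide

ISSUED = 7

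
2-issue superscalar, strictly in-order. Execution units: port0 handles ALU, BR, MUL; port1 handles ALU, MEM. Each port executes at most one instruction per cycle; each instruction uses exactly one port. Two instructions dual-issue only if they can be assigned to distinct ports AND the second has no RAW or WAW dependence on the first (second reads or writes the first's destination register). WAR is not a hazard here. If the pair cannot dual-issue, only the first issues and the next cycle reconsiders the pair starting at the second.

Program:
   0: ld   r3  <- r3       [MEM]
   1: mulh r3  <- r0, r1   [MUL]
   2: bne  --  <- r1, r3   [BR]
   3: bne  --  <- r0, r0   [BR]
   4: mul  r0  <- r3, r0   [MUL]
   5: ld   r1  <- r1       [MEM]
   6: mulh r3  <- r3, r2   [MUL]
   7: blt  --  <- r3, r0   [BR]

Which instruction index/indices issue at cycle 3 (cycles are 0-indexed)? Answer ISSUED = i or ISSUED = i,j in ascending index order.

[0] i0  ld.MEM  -- WAW r3
[1] i1  mulh.MUL  -- no-port MUL/BR
[2] i2  bne.BR  -- no-port BR/BR
[3] i3  bne.BR  -- no-port BR/MUL
[4] i4&i5  mul.MUL;ld.MEM  -- pair
[5] i6  mulh.MUL  -- no-port MUL/BR
[6] i7  blt.BR  -- tail

ISSUED = 3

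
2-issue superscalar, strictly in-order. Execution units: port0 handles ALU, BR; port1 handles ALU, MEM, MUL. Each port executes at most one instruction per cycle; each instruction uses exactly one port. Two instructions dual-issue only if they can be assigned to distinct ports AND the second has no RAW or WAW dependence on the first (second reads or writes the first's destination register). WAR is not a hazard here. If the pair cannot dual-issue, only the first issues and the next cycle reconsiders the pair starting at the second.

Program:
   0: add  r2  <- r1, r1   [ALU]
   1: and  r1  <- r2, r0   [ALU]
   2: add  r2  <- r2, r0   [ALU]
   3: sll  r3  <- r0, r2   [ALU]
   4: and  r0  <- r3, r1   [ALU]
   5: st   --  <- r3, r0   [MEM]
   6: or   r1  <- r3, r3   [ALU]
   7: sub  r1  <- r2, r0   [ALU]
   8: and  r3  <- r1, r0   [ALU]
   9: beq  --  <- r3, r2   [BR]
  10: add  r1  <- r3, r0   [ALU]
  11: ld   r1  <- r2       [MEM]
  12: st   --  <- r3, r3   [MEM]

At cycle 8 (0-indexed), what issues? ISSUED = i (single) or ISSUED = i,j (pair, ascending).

ISSUED = 11

[0] i0  add  -- RAW r2
[1] i1&i2  and/add  -- pair
[2] i3  sll  -- RAW r3
[3] i4  and  -- RAW r0
[4] i5&i6  st/or  -- pair
[5] i7  sub  -- RAW r1
[6] i8  and  -- RAW r3
[7] i9&i10  beq/add  -- pair
[8] i11  ld  -- no-port MEM/MEM
[9] i12  st  -- tail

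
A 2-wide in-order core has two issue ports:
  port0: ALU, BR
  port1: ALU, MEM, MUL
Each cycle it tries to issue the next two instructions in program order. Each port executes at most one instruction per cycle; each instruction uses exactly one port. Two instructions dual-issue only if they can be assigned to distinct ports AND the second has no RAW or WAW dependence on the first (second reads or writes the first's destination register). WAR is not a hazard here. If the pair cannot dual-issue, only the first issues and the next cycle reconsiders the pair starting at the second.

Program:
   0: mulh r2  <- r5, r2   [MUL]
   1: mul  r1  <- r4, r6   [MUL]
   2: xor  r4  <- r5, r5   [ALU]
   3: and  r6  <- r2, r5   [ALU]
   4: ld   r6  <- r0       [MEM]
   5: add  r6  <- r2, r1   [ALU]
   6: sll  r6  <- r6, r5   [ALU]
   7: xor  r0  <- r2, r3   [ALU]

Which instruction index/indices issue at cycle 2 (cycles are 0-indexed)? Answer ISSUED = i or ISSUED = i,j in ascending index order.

[0] i0  mulh  -- no-port MUL/MUL
[1] i1+i2  mul+xor  -- 2-wide
[2] i3  and  -- WAW r6
[3] i4  ld  -- WAW r6
[4] i5  add  -- RAW+WAW r6
[5] i6+i7  sll+xor  -- 2-wide

ISSUED = 3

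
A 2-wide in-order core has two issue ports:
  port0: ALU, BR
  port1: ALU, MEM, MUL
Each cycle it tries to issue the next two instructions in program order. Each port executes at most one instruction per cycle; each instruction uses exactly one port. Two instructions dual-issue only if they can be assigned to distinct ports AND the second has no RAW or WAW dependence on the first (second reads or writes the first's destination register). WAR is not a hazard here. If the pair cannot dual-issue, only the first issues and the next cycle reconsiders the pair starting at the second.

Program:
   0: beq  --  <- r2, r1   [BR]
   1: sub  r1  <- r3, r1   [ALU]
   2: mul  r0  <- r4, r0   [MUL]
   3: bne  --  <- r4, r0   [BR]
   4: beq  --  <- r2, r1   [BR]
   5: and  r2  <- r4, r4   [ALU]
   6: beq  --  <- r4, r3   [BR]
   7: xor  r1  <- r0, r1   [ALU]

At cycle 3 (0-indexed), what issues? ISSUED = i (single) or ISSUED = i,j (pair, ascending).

t=0 i0/i1:beq sub ; dual
t=1 i2:mul ; RAW r0
t=2 i3:bne ; no-port BR/BR
t=3 i4/i5:beq and ; dual
t=4 i6/i7:beq xor ; dual

ISSUED = 4,5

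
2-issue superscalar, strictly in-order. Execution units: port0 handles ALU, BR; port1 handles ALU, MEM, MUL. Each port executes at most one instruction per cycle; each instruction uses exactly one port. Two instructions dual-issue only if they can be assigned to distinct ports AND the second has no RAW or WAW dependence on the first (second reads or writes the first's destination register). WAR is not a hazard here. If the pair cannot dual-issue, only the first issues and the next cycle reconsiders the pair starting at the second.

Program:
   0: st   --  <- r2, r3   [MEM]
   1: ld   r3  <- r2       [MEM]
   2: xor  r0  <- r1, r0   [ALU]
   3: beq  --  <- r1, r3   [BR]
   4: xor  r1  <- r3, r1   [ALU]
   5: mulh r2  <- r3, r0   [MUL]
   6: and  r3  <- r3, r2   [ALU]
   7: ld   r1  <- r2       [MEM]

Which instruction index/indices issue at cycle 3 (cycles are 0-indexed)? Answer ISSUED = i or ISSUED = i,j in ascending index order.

ISSUED = 5

0. st @i0  | no-port MEM/MEM
1. ld/xor @i1,i2  | dual
2. beq/xor @i3,i4  | dual
3. mulh @i5  | RAW r2
4. and/ld @i6,i7  | dual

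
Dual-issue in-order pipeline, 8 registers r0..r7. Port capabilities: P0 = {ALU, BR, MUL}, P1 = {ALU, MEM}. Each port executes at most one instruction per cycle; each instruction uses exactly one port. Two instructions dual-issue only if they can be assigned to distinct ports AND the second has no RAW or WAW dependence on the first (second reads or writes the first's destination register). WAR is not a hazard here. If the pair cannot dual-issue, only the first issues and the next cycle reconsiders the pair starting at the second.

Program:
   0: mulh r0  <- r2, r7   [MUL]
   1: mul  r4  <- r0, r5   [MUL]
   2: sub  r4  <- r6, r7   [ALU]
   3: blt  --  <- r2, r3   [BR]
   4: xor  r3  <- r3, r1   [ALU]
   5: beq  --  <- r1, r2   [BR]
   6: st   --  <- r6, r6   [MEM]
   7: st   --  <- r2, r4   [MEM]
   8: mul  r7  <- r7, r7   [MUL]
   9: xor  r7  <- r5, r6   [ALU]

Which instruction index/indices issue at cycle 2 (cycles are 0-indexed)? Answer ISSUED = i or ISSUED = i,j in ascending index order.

0. mulh.MUL @i0  | no-port MUL/MUL
1. mul.MUL @i1  | WAW r4
2. sub.ALU blt.BR @i2+i3  | pair
3. xor.ALU beq.BR @i4+i5  | pair
4. st.MEM @i6  | no-port MEM/MEM
5. st.MEM mul.MUL @i7+i8  | pair
6. xor.ALU @i9  | tail

ISSUED = 2,3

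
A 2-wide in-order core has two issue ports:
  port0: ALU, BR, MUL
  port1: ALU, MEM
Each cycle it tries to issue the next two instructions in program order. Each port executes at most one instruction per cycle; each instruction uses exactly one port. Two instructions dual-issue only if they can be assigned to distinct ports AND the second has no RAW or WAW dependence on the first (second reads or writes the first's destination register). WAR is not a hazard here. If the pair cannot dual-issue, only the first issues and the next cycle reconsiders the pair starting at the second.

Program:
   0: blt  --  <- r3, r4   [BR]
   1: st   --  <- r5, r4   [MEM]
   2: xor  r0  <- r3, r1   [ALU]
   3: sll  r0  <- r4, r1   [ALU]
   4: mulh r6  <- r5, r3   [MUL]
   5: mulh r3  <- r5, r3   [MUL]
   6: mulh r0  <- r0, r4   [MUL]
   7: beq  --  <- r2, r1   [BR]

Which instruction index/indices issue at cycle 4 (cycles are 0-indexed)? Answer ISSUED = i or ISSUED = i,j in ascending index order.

  cy0 -> i0+i1 (blt;st) 2-wide
  cy1 -> i2 (xor) WAW r0
  cy2 -> i3+i4 (sll;mulh) 2-wide
  cy3 -> i5 (mulh) no-port MUL/MUL
  cy4 -> i6 (mulh) no-port MUL/BR
  cy5 -> i7 (beq) tail

ISSUED = 6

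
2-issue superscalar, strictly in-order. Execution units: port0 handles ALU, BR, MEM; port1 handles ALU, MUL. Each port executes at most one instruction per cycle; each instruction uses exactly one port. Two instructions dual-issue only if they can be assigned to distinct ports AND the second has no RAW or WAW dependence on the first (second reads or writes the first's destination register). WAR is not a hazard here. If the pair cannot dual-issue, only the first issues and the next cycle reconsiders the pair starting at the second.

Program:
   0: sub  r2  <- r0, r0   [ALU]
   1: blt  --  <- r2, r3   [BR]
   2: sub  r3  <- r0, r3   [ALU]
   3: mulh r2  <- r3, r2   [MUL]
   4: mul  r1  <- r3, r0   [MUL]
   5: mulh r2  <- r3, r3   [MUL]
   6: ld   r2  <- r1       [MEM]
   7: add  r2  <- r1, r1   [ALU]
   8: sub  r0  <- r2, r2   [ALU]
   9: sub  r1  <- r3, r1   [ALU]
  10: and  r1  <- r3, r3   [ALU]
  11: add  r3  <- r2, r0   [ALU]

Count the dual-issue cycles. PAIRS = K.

PAIRS = 3

#0 head=0: sub.ALU i0 RAW r2
#1 head=1: blt.BR+sub.ALU i1/i2 pair
#2 head=3: mulh.MUL i3 no-port MUL/MUL
#3 head=4: mul.MUL i4 no-port MUL/MUL
#4 head=5: mulh.MUL i5 WAW r2
#5 head=6: ld.MEM i6 WAW r2
#6 head=7: add.ALU i7 RAW r2
#7 head=8: sub.ALU+sub.ALU i8/i9 pair
#8 head=10: and.ALU+add.ALU i10/i11 pair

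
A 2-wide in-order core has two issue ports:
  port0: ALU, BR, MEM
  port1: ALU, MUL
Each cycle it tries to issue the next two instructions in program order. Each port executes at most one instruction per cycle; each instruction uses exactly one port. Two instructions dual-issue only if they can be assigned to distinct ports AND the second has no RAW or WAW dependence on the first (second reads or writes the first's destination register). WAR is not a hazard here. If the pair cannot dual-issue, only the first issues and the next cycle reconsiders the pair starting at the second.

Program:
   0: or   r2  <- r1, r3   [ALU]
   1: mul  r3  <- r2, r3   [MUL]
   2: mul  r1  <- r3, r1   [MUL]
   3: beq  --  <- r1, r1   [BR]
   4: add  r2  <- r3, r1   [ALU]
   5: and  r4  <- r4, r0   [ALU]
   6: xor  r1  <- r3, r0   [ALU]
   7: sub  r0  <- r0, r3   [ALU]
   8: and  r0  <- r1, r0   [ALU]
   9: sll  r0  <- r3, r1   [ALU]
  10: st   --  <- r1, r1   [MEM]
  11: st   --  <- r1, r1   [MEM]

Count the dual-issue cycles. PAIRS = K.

PAIRS = 3

t=0 i0:or.ALU ; RAW r2
t=1 i1:mul.MUL ; no-port MUL/MUL
t=2 i2:mul.MUL ; RAW r1
t=3 i3,i4:beq.BR add.ALU ; dual
t=4 i5,i6:and.ALU xor.ALU ; dual
t=5 i7:sub.ALU ; RAW+WAW r0
t=6 i8:and.ALU ; WAW r0
t=7 i9,i10:sll.ALU st.MEM ; dual
t=8 i11:st.MEM ; tail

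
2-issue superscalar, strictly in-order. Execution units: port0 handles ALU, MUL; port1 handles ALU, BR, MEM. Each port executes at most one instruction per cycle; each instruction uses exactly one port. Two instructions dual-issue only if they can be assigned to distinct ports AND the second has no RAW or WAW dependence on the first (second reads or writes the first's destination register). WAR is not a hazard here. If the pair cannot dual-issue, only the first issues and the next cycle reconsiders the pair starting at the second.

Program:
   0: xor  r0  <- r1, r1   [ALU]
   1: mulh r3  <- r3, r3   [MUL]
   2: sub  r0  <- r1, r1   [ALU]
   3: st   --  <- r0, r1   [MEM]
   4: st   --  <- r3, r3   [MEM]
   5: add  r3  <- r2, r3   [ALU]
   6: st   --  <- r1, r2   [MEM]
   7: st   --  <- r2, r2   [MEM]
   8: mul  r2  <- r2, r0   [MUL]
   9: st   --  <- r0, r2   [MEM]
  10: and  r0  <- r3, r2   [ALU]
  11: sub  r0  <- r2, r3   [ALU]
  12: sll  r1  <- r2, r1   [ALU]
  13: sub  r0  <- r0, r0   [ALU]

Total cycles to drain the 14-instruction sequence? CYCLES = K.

t=0 i0/i1:xor mulh ; pair
t=1 i2:sub ; RAW r0
t=2 i3:st ; no-port MEM/MEM
t=3 i4/i5:st add ; pair
t=4 i6:st ; no-port MEM/MEM
t=5 i7/i8:st mul ; pair
t=6 i9/i10:st and ; pair
t=7 i11/i12:sub sll ; pair
t=8 i13:sub ; tail

CYCLES = 9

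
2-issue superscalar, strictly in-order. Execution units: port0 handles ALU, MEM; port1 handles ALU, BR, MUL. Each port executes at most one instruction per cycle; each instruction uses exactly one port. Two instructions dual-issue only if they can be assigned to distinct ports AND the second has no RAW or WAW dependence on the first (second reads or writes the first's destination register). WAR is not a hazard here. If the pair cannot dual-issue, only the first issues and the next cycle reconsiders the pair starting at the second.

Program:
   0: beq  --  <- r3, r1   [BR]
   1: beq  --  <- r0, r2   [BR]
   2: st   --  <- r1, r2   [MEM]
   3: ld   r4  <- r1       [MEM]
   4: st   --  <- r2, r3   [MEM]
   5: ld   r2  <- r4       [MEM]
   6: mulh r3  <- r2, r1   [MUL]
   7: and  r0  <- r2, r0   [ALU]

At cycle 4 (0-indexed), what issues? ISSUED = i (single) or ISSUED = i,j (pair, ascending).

ISSUED = 5

c0: i0 beq  no-port BR/BR
c1: i1&i2 beq/st  2-wide
c2: i3 ld  no-port MEM/MEM
c3: i4 st  no-port MEM/MEM
c4: i5 ld  RAW r2
c5: i6&i7 mulh/and  2-wide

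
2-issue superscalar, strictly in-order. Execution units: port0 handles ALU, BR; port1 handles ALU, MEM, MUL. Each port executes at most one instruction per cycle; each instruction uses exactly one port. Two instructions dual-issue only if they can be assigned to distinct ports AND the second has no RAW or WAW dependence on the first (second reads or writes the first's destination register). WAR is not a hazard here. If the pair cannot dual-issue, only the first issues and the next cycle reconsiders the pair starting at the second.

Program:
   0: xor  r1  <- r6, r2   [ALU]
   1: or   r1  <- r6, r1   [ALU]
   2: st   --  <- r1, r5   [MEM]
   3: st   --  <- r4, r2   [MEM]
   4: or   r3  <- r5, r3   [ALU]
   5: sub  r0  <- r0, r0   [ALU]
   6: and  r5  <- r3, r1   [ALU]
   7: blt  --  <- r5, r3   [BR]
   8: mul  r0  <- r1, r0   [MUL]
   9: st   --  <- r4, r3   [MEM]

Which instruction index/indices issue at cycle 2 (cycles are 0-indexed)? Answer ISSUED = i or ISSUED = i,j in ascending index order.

ISSUED = 2

[0] i0  xor  -- RAW+WAW r1
[1] i1  or  -- RAW r1
[2] i2  st  -- no-port MEM/MEM
[3] i3,i4  st;or  -- pair
[4] i5,i6  sub;and  -- pair
[5] i7,i8  blt;mul  -- pair
[6] i9  st  -- tail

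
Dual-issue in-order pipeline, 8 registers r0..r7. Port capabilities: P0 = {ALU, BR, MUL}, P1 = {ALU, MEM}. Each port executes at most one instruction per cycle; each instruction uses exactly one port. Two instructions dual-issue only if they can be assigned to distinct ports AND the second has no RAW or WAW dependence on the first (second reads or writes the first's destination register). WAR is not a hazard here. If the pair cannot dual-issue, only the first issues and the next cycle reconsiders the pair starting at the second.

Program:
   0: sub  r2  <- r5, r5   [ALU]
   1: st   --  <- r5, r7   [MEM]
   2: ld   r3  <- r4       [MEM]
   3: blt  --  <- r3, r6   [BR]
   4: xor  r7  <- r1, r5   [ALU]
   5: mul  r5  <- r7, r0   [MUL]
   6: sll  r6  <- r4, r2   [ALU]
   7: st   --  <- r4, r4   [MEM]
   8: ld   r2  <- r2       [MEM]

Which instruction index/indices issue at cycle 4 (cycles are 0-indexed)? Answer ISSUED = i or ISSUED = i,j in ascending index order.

ISSUED = 7

c0: i0/i1 sub;st  2-wide
c1: i2 ld  RAW r3
c2: i3/i4 blt;xor  2-wide
c3: i5/i6 mul;sll  2-wide
c4: i7 st  no-port MEM/MEM
c5: i8 ld  tail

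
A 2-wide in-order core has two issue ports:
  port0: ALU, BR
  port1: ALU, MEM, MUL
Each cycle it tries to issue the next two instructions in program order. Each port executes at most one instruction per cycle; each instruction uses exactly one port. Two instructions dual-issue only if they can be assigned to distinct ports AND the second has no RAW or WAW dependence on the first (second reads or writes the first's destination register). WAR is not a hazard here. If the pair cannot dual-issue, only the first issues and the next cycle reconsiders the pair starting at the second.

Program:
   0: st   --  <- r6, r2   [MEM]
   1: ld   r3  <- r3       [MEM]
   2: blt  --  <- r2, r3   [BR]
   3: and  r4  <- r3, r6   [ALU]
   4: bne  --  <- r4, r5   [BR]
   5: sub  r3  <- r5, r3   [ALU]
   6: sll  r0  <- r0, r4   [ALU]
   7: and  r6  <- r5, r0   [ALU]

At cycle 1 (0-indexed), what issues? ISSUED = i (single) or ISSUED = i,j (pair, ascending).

#0 head=0: st.MEM i0 no-port MEM/MEM
#1 head=1: ld.MEM i1 RAW r3
#2 head=2: blt.BR and.ALU i2,i3 dual
#3 head=4: bne.BR sub.ALU i4,i5 dual
#4 head=6: sll.ALU i6 RAW r0
#5 head=7: and.ALU i7 tail

ISSUED = 1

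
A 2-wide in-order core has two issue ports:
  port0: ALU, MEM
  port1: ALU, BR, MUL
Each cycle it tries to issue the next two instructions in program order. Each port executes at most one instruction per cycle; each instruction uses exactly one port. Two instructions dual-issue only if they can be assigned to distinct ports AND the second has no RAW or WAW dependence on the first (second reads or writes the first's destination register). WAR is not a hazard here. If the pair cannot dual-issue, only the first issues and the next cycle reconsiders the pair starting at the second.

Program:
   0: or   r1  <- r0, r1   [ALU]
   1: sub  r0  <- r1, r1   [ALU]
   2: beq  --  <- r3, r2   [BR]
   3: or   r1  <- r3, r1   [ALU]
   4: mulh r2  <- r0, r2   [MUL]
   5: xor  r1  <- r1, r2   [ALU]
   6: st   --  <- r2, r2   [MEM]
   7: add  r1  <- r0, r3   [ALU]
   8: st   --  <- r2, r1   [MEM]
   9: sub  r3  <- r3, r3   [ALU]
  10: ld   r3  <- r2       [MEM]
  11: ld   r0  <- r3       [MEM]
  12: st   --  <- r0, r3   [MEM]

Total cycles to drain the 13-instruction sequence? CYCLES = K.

CYCLES = 9

0. or.ALU @i0  | RAW r1
1. sub.ALU/beq.BR @i1,i2  | 2-wide
2. or.ALU/mulh.MUL @i3,i4  | 2-wide
3. xor.ALU/st.MEM @i5,i6  | 2-wide
4. add.ALU @i7  | RAW r1
5. st.MEM/sub.ALU @i8,i9  | 2-wide
6. ld.MEM @i10  | no-port MEM/MEM
7. ld.MEM @i11  | no-port MEM/MEM
8. st.MEM @i12  | tail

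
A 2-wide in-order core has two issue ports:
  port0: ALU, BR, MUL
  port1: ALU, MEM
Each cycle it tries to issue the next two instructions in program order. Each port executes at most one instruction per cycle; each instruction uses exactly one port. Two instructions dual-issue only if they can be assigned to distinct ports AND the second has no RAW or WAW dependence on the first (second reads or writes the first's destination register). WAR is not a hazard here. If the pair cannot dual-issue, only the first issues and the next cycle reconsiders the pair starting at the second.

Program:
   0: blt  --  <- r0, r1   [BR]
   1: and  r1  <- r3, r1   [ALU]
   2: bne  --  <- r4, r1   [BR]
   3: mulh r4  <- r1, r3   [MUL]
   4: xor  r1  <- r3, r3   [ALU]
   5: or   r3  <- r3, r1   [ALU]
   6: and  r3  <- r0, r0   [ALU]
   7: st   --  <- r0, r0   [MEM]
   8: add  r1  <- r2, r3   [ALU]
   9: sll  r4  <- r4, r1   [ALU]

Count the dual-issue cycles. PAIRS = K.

#0 head=0: blt and i0/i1 2-wide
#1 head=2: bne i2 no-port BR/MUL
#2 head=3: mulh xor i3/i4 2-wide
#3 head=5: or i5 WAW r3
#4 head=6: and st i6/i7 2-wide
#5 head=8: add i8 RAW r1
#6 head=9: sll i9 tail

PAIRS = 3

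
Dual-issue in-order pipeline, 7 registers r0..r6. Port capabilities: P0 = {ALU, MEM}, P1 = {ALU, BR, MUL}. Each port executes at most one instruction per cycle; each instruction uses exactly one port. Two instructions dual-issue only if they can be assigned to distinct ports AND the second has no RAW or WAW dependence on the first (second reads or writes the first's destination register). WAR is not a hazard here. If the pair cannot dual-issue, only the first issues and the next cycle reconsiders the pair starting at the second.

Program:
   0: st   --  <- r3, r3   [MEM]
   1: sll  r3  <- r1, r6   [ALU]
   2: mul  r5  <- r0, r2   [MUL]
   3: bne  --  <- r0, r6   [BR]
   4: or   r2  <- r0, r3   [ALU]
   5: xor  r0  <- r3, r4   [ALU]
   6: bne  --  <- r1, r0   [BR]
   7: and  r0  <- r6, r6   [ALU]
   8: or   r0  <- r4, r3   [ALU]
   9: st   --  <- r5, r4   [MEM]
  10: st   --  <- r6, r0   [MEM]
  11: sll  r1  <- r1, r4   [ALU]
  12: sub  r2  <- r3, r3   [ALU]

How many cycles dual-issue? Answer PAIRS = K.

[0] i0/i1  st.MEM sll.ALU  -- 2-wide
[1] i2  mul.MUL  -- no-port MUL/BR
[2] i3/i4  bne.BR or.ALU  -- 2-wide
[3] i5  xor.ALU  -- RAW r0
[4] i6/i7  bne.BR and.ALU  -- 2-wide
[5] i8/i9  or.ALU st.MEM  -- 2-wide
[6] i10/i11  st.MEM sll.ALU  -- 2-wide
[7] i12  sub.ALU  -- tail

PAIRS = 5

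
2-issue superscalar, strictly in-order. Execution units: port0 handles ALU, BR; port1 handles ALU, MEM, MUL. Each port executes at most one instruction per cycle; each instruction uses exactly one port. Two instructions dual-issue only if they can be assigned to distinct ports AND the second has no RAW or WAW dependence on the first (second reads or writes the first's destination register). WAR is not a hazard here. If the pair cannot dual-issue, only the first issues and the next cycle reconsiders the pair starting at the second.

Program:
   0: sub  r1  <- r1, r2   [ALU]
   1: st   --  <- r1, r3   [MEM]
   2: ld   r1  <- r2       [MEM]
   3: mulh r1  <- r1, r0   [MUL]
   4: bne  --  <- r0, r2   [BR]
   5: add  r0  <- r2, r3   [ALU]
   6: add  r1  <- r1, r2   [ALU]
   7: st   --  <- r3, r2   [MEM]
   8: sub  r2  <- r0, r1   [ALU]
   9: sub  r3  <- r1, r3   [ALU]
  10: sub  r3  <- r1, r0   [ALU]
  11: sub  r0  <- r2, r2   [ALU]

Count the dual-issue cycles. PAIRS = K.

#0 head=0: sub.ALU i0 RAW r1
#1 head=1: st.MEM i1 no-port MEM/MEM
#2 head=2: ld.MEM i2 no-port MEM/MUL
#3 head=3: mulh.MUL bne.BR i3/i4 dual
#4 head=5: add.ALU add.ALU i5/i6 dual
#5 head=7: st.MEM sub.ALU i7/i8 dual
#6 head=9: sub.ALU i9 WAW r3
#7 head=10: sub.ALU sub.ALU i10/i11 dual

PAIRS = 4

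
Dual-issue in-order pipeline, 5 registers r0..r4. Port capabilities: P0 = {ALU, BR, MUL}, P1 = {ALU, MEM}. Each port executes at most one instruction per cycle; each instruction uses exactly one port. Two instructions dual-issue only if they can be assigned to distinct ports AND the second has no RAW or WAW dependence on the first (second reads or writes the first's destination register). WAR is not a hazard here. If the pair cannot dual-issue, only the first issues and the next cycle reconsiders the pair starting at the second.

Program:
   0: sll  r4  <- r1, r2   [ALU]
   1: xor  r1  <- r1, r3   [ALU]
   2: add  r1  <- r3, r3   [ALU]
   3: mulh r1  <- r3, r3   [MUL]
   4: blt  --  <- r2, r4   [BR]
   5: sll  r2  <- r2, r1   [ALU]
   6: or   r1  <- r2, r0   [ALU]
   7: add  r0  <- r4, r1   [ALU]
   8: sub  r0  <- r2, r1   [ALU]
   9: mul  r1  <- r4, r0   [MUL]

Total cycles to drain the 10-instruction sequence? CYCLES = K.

t=0 i0,i1:sll+xor ; pair
t=1 i2:add ; WAW r1
t=2 i3:mulh ; no-port MUL/BR
t=3 i4,i5:blt+sll ; pair
t=4 i6:or ; RAW r1
t=5 i7:add ; WAW r0
t=6 i8:sub ; RAW r0
t=7 i9:mul ; tail

CYCLES = 8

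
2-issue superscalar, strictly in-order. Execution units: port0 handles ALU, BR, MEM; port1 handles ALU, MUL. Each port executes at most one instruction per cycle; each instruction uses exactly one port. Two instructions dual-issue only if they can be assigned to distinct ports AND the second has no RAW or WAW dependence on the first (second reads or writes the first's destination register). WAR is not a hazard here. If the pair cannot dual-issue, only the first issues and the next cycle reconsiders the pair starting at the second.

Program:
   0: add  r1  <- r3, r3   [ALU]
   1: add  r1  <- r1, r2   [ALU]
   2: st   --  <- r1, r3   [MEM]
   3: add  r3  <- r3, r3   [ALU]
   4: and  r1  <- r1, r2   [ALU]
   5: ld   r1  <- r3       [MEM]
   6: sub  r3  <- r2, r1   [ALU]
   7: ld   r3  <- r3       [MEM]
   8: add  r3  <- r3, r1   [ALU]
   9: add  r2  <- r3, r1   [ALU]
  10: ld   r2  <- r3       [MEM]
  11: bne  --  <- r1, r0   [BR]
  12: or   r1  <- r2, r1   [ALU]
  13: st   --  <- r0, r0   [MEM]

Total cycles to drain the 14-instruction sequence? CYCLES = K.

CYCLES = 12

[0] i0  add.ALU  -- RAW+WAW r1
[1] i1  add.ALU  -- RAW r1
[2] i2/i3  st.MEM;add.ALU  -- pair
[3] i4  and.ALU  -- WAW r1
[4] i5  ld.MEM  -- RAW r1
[5] i6  sub.ALU  -- RAW+WAW r3
[6] i7  ld.MEM  -- RAW+WAW r3
[7] i8  add.ALU  -- RAW r3
[8] i9  add.ALU  -- WAW r2
[9] i10  ld.MEM  -- no-port MEM/BR
[10] i11/i12  bne.BR;or.ALU  -- pair
[11] i13  st.MEM  -- tail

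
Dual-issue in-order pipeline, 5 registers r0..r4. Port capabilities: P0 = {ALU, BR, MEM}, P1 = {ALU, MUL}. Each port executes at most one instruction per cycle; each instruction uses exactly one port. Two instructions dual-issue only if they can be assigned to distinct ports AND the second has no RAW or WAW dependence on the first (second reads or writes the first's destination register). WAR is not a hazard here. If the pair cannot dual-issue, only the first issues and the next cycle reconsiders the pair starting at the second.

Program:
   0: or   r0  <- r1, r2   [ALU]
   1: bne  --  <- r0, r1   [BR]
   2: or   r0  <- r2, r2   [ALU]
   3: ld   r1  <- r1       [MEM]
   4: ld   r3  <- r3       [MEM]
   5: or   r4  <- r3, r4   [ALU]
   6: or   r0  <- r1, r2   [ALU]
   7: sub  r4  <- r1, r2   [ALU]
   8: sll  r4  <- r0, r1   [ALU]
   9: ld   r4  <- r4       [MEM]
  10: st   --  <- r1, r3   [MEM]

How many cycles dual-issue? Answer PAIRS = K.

PAIRS = 2

[0] i0  or  -- RAW r0
[1] i1/i2  bne;or  -- dual
[2] i3  ld  -- no-port MEM/MEM
[3] i4  ld  -- RAW r3
[4] i5/i6  or;or  -- dual
[5] i7  sub  -- WAW r4
[6] i8  sll  -- RAW+WAW r4
[7] i9  ld  -- no-port MEM/MEM
[8] i10  st  -- tail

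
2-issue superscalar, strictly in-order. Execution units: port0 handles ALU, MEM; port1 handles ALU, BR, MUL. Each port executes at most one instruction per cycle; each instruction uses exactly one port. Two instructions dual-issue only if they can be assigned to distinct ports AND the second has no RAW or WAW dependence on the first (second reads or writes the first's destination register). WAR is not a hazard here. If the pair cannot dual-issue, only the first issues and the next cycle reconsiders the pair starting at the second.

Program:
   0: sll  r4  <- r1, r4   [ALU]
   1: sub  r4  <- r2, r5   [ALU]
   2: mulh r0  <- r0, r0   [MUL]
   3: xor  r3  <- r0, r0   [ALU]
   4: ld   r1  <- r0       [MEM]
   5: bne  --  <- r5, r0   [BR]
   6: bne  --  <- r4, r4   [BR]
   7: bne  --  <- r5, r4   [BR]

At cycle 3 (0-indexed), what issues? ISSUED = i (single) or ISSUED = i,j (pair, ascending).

  cy0 -> i0 (sll.ALU) WAW r4
  cy1 -> i1/i2 (sub.ALU/mulh.MUL) 2-wide
  cy2 -> i3/i4 (xor.ALU/ld.MEM) 2-wide
  cy3 -> i5 (bne.BR) no-port BR/BR
  cy4 -> i6 (bne.BR) no-port BR/BR
  cy5 -> i7 (bne.BR) tail

ISSUED = 5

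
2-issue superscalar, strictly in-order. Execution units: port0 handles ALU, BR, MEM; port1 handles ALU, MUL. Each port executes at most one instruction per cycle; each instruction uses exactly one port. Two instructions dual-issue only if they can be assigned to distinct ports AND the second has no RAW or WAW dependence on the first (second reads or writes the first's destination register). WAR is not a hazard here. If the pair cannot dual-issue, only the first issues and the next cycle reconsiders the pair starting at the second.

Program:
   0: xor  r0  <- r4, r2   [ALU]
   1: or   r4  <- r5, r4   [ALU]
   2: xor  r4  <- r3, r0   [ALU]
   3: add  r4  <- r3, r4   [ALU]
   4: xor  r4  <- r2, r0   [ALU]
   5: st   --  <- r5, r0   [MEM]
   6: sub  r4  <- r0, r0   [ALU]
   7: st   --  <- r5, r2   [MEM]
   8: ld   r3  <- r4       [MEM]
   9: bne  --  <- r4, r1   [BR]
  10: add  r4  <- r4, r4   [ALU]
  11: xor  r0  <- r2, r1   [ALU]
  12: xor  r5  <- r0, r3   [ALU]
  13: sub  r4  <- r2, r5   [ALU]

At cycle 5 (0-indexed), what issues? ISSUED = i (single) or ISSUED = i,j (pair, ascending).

ISSUED = 8

c0: i0,i1 xor.ALU or.ALU  2-wide
c1: i2 xor.ALU  RAW+WAW r4
c2: i3 add.ALU  WAW r4
c3: i4,i5 xor.ALU st.MEM  2-wide
c4: i6,i7 sub.ALU st.MEM  2-wide
c5: i8 ld.MEM  no-port MEM/BR
c6: i9,i10 bne.BR add.ALU  2-wide
c7: i11 xor.ALU  RAW r0
c8: i12 xor.ALU  RAW r5
c9: i13 sub.ALU  tail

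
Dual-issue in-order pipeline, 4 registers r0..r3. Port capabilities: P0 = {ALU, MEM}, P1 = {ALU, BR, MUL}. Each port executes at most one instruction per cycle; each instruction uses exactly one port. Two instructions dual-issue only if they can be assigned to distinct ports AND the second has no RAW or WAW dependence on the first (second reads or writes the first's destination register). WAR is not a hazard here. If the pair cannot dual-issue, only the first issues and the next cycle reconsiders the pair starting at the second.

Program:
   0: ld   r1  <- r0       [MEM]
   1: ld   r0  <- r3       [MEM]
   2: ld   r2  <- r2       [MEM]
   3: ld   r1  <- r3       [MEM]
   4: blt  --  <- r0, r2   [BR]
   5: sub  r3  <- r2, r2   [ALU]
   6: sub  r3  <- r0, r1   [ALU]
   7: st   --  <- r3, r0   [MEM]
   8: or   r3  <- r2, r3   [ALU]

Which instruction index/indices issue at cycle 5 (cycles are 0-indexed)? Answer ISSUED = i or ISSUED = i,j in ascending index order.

  cy0 -> i0 (ld) no-port MEM/MEM
  cy1 -> i1 (ld) no-port MEM/MEM
  cy2 -> i2 (ld) no-port MEM/MEM
  cy3 -> i3,i4 (ld blt) pair
  cy4 -> i5 (sub) WAW r3
  cy5 -> i6 (sub) RAW r3
  cy6 -> i7,i8 (st or) pair

ISSUED = 6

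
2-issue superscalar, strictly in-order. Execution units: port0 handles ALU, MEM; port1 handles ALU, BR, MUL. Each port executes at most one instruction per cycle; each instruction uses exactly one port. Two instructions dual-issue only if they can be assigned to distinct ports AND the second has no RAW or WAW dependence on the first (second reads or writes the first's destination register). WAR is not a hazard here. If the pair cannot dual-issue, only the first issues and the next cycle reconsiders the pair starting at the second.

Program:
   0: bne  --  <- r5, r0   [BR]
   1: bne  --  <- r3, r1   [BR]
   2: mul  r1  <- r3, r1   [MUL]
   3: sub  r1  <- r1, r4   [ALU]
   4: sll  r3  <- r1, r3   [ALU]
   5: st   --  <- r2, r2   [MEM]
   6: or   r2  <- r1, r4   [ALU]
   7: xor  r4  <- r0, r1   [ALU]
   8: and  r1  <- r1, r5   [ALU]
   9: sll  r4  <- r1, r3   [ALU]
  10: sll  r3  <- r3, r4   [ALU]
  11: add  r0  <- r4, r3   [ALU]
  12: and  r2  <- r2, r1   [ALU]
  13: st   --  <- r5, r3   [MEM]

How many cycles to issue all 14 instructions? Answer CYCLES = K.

CYCLES = 11

0. bne.BR @i0  | no-port BR/BR
1. bne.BR @i1  | no-port BR/MUL
2. mul.MUL @i2  | RAW+WAW r1
3. sub.ALU @i3  | RAW r1
4. sll.ALU st.MEM @i4/i5  | pair
5. or.ALU xor.ALU @i6/i7  | pair
6. and.ALU @i8  | RAW r1
7. sll.ALU @i9  | RAW r4
8. sll.ALU @i10  | RAW r3
9. add.ALU and.ALU @i11/i12  | pair
10. st.MEM @i13  | tail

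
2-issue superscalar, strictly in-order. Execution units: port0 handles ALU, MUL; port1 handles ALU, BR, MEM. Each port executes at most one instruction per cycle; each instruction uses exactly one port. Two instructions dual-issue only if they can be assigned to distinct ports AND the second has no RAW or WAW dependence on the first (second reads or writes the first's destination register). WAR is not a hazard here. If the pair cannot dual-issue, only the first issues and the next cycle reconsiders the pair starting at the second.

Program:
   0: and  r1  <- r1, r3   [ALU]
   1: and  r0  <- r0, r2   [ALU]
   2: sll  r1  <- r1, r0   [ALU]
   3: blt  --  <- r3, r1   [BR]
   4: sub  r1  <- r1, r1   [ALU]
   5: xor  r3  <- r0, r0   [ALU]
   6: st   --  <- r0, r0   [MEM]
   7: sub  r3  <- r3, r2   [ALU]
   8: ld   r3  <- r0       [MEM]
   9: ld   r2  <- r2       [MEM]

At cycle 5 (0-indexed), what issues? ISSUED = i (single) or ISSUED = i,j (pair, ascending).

#0 head=0: and.ALU+and.ALU i0+i1 dual
#1 head=2: sll.ALU i2 RAW r1
#2 head=3: blt.BR+sub.ALU i3+i4 dual
#3 head=5: xor.ALU+st.MEM i5+i6 dual
#4 head=7: sub.ALU i7 WAW r3
#5 head=8: ld.MEM i8 no-port MEM/MEM
#6 head=9: ld.MEM i9 tail

ISSUED = 8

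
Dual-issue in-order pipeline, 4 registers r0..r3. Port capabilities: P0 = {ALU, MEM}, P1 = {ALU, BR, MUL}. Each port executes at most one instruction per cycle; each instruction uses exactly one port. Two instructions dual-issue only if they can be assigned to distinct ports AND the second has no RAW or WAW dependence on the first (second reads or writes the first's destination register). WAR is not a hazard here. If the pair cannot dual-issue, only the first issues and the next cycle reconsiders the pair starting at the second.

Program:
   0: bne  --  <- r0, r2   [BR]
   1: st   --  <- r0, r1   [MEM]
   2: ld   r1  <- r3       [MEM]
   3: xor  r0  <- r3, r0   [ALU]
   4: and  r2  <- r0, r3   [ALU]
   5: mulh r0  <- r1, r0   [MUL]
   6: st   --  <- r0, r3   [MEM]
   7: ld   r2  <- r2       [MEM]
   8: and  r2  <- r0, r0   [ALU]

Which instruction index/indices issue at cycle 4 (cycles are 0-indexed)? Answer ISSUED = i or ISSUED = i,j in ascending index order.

#0 head=0: bne+st i0&i1 pair
#1 head=2: ld+xor i2&i3 pair
#2 head=4: and+mulh i4&i5 pair
#3 head=6: st i6 no-port MEM/MEM
#4 head=7: ld i7 WAW r2
#5 head=8: and i8 tail

ISSUED = 7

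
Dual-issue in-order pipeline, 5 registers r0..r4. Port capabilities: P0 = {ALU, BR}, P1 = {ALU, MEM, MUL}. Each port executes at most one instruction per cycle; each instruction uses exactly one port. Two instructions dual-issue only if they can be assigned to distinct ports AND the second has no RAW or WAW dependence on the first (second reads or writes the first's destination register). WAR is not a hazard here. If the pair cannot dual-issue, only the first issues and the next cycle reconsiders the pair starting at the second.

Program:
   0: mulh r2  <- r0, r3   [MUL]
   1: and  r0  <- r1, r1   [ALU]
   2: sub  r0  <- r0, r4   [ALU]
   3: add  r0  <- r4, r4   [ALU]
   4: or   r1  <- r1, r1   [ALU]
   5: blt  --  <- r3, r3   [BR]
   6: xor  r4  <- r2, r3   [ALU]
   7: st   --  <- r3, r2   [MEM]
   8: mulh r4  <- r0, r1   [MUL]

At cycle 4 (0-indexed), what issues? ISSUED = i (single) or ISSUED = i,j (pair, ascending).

0. mulh;and @i0+i1  | 2-wide
1. sub @i2  | WAW r0
2. add;or @i3+i4  | 2-wide
3. blt;xor @i5+i6  | 2-wide
4. st @i7  | no-port MEM/MUL
5. mulh @i8  | tail

ISSUED = 7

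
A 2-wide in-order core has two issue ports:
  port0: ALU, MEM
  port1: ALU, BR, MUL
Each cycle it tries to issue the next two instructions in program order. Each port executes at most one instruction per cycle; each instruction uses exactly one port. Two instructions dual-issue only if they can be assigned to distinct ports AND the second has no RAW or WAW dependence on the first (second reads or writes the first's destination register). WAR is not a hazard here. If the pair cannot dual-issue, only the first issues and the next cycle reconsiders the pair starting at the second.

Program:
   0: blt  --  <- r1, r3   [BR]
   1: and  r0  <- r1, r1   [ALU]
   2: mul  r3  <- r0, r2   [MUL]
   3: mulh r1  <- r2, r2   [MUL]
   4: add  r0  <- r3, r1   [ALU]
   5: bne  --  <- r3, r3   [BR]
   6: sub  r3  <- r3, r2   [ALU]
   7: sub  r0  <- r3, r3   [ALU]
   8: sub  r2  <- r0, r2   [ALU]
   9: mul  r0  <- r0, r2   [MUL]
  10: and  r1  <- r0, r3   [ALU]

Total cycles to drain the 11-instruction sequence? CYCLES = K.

CYCLES = 9

t=0 i0,i1:blt/and ; dual
t=1 i2:mul ; no-port MUL/MUL
t=2 i3:mulh ; RAW r1
t=3 i4,i5:add/bne ; dual
t=4 i6:sub ; RAW r3
t=5 i7:sub ; RAW r0
t=6 i8:sub ; RAW r2
t=7 i9:mul ; RAW r0
t=8 i10:and ; tail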